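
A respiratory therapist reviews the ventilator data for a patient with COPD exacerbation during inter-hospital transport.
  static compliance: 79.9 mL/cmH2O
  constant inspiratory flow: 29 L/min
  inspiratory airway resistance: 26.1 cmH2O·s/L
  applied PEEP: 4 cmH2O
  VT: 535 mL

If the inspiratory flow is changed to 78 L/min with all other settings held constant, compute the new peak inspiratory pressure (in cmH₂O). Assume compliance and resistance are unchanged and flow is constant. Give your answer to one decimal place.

Flow: 29 L/min ÷ 60 = 0.4833 L/s.
New flow: 78 L/min ÷ 60 = 1.3 L/s.
PIP = Vt/C + R·V̇ + PEEP (constant-flow equation of motion).
Only the resistive term changes: ΔPIP = R × ΔV̇ = 26.1 × (1.3 − 0.4833) = 26.1 × 0.8167 = 21.316 cmH2O.
Original PIP = 535/79.9 + 26.1×0.4833 + 4 = 23.31 cmH2O; new PIP = 23.31 + (21.316) = 44.626 cmH2O.

44.6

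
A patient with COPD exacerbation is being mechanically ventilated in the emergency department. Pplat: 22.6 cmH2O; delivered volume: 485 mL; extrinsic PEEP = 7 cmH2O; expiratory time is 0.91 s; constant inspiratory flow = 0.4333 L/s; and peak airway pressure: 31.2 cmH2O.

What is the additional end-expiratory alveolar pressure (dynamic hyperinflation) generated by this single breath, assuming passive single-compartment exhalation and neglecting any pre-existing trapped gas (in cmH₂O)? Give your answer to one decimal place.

R = (PIP − Pplat)/V̇ = (31.2 − 22.6) / 0.4333 = 8.6/0.4333 = 19.848 cmH2O·s/L.
C = Vt/(Pplat − PEEP) = 485.0 / (22.6 − 7) = 485.0/15.6 = 31.09 mL/cmH2O.
τ = R × C = 19.848 × 0.03109 L/cmH2O = 0.6171 s.
Fraction remaining = e^(−Te/τ) = e^(−0.91/0.6171) = 0.2289; trapped volume = 485.0 × 0.2289 = 111.02 mL.
Additional alveolar pressure from trapping ≈ V_trapped / C = 111.02 / 31.09 = 3.571 cmH2O.

3.6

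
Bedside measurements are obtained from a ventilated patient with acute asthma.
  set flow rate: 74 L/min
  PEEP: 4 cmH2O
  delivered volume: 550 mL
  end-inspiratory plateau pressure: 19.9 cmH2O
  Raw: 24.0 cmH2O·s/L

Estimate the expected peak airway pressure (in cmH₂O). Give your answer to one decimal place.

49.5

Flow: 74 L/min ÷ 60 = 1.2333 L/s.
PIP = Pplat + Raw × flow = 19.9 + 24.0 × 1.2333 = 19.9 + 29.599 = 49.499 cmH2O.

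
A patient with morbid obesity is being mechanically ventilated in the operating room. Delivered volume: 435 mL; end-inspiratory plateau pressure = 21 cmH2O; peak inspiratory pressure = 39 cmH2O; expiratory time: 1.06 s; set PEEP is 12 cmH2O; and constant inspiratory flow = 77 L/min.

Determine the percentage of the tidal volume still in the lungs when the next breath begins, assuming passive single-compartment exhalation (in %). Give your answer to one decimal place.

20.9

Flow: 77 L/min ÷ 60 = 1.2833 L/s.
R = (PIP − Pplat)/V̇ = (39 − 21) / 1.2833 = 18.0/1.2833 = 14.026 cmH2O·s/L.
C = Vt/(Pplat − PEEP) = 435.0 / (21 − 12) = 435.0/9.0 = 48.333 mL/cmH2O.
τ = R × C = 14.026 × 0.04833 L/cmH2O = 0.6779 s.
Fraction remaining at end-expiration = e^(−Te/τ) = e^(−1.06/0.6779) = 0.2094 → 20.94%.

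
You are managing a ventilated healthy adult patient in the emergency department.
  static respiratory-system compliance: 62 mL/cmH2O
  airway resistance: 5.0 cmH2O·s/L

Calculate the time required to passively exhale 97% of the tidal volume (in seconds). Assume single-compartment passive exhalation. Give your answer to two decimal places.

τ = R × C = 5.0 × 62 mL/cmH2O = 5.0 × 0.062 L/cmH2O = 0.31 s.
Exhaled fraction f = 1 − e^(−t/τ) → t = −τ·ln(1 − f) = −0.31·ln(0.03) = 1.087 s.

1.09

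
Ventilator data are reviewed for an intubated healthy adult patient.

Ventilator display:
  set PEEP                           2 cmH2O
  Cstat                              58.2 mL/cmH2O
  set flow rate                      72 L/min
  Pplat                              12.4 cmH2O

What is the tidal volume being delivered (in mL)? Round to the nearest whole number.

605

Vt = Cstat × (Pplat − PEEP) = 58.2 × (12.4 − 2) = 58.2 × 10.4 = 605.28 mL.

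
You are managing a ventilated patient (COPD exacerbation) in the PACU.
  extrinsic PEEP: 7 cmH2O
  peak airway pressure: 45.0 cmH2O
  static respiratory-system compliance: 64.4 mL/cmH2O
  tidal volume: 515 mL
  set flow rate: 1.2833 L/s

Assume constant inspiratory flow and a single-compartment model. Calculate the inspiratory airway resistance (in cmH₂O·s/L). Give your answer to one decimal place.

Equation of motion (constant flow): PIP = Vt/C + R·V̇ + PEEP.
R·V̇ = PIP − Vt/C − PEEP = 45.0 − 515/64.4 − 7 = 45.0 − 7.997 − 7 = 30.003 cmH2O.
R = 30.003 / 1.2833 = 23.38 cmH2O·s/L.

23.4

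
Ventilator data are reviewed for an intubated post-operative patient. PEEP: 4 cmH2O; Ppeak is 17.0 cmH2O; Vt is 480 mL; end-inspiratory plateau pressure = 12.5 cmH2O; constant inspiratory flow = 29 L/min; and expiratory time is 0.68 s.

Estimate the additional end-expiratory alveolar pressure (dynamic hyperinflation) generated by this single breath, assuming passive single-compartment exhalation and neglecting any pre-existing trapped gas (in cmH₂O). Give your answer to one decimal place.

2.3

Flow: 29 L/min ÷ 60 = 0.4833 L/s.
R = (PIP − Pplat)/V̇ = (17.0 − 12.5) / 0.4833 = 4.5/0.4833 = 9.311 cmH2O·s/L.
C = Vt/(Pplat − PEEP) = 480.0 / (12.5 − 4) = 480.0/8.5 = 56.471 mL/cmH2O.
τ = R × C = 9.311 × 0.05647 L/cmH2O = 0.5258 s.
Fraction remaining = e^(−Te/τ) = e^(−0.68/0.5258) = 0.2744; trapped volume = 480.0 × 0.2744 = 131.71 mL.
Additional alveolar pressure from trapping ≈ V_trapped / C = 131.71 / 56.471 = 2.332 cmH2O.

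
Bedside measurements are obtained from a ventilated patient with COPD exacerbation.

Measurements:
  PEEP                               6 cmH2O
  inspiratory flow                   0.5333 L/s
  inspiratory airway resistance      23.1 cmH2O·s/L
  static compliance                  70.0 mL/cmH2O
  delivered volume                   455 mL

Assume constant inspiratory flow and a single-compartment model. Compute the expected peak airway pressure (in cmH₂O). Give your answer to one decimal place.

Equation of motion (constant flow): PIP = Vt/C + R·V̇ + PEEP.
PIP = 455/70.0 + 23.1×0.5333 + 6 = 6.5 + 12.319 + 6 = 24.819 cmH2O.

24.8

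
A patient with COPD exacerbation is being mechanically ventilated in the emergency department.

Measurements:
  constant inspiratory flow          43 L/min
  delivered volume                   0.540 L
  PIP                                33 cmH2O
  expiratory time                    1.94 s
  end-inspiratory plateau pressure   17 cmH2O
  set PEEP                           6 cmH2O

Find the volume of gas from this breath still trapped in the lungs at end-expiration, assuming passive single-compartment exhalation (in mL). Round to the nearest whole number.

92

Flow: 43 L/min ÷ 60 = 0.7167 L/s.
R = (PIP − Pplat)/V̇ = (33 − 17) / 0.7167 = 16.0/0.7167 = 22.325 cmH2O·s/L.
C = Vt/(Pplat − PEEP) = 540.0 / (17 − 6) = 540.0/11.0 = 49.091 mL/cmH2O.
τ = R × C = 22.325 × 0.04909 L/cmH2O = 1.096 s.
Fraction remaining = e^(−Te/τ) = e^(−1.94/1.096) = 0.1703.
Trapped volume = 540.0 × 0.1703 = 91.962 mL.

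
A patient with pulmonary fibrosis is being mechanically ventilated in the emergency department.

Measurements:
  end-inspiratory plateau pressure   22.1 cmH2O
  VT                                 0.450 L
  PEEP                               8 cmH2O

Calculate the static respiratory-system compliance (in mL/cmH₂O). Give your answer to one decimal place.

Cstat = Vt / (Pplat − PEEP) = 450 / (22.1 − 8) = 450 / 14.1 = 31.915 mL/cmH2O.

31.9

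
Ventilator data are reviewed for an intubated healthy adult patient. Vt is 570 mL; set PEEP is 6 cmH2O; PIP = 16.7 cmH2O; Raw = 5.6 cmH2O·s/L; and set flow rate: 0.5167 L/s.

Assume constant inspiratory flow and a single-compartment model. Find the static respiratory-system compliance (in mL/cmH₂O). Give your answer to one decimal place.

73.0

Equation of motion (constant flow): PIP = Vt/C + R·V̇ + PEEP.
Vt/C = PIP − R·V̇ − PEEP = 16.7 − 5.6×0.5167 − 6 = 16.7 − 2.894 − 6 = 7.806 cmH2O.
C = Vt / 7.806 = 570 / 7.806 = 73.021 mL/cmH2O.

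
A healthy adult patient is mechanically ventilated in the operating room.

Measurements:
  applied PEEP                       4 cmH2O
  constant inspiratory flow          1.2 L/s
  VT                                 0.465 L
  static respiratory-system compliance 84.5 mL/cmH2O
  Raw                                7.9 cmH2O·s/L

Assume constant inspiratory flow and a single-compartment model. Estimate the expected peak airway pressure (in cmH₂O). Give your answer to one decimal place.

19.0

Equation of motion (constant flow): PIP = Vt/C + R·V̇ + PEEP.
PIP = 465/84.5 + 7.9×1.2 + 4 = 5.503 + 9.48 + 4 = 18.983 cmH2O.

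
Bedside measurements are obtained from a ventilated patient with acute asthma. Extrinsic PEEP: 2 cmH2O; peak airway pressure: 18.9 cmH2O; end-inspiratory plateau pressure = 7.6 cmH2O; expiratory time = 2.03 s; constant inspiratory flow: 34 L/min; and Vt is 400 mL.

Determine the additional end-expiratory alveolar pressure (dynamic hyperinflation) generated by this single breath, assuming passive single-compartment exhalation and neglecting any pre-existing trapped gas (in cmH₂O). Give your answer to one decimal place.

Flow: 34 L/min ÷ 60 = 0.5667 L/s.
R = (PIP − Pplat)/V̇ = (18.9 − 7.6) / 0.5667 = 11.3/0.5667 = 19.94 cmH2O·s/L.
C = Vt/(Pplat − PEEP) = 400.0 / (7.6 − 2) = 400.0/5.6 = 71.429 mL/cmH2O.
τ = R × C = 19.94 × 0.07143 L/cmH2O = 1.424 s.
Fraction remaining = e^(−Te/τ) = e^(−2.03/1.424) = 0.2404; trapped volume = 400.0 × 0.2404 = 96.16 mL.
Additional alveolar pressure from trapping ≈ V_trapped / C = 96.16 / 71.429 = 1.346 cmH2O.

1.3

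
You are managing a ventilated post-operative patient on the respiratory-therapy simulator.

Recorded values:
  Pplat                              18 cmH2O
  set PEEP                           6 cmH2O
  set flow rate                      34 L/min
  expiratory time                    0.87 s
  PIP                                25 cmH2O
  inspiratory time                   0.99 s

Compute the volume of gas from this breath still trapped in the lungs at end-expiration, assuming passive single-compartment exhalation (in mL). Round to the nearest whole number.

Flow: 34 L/min ÷ 60 = 0.5667 L/s.
Vt = flow × Ti = 0.5667 L/s × 0.99 s × 1000 mL/L = 561.03 mL.
R = (PIP − Pplat)/V̇ = (25 − 18) / 0.5667 = 7.0/0.5667 = 12.352 cmH2O·s/L.
C = Vt/(Pplat − PEEP) = 561.03 / (18 − 6) = 561.03/12.0 = 46.753 mL/cmH2O.
τ = R × C = 12.352 × 0.04675 L/cmH2O = 0.5775 s.
Fraction remaining = e^(−Te/τ) = e^(−0.87/0.5775) = 0.2217.
Trapped volume = 561.03 × 0.2217 = 124.38 mL.

124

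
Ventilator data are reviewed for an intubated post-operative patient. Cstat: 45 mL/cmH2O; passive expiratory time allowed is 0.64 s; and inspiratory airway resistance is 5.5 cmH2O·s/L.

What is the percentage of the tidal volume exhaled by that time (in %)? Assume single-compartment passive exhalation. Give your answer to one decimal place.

92.5

τ = R × C = 5.5 × 45 mL/cmH2O = 5.5 × 0.045 L/cmH2O = 0.2475 s.
Passive exhalation: V(t)/V₀ = e^(−t/τ) = e^(−0.64/0.2475) = 0.07533.
Fraction exhaled = 1 − 0.07533 = 0.9247 → 92.47%.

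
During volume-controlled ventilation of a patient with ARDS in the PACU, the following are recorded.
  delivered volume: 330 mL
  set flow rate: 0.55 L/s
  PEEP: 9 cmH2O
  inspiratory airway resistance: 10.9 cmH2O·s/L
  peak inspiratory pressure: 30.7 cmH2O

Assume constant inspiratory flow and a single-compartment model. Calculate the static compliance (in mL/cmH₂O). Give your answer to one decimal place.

21.0

Equation of motion (constant flow): PIP = Vt/C + R·V̇ + PEEP.
Vt/C = PIP − R·V̇ − PEEP = 30.7 − 10.9×0.55 − 9 = 30.7 − 5.995 − 9 = 15.705 cmH2O.
C = Vt / 15.705 = 330 / 15.705 = 21.012 mL/cmH2O.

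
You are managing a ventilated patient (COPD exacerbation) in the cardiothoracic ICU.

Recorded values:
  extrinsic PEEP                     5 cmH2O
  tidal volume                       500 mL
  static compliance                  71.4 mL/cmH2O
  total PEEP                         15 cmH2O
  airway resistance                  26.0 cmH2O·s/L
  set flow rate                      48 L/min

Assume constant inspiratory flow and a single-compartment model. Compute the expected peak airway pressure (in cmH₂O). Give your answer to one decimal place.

Flow: 48 L/min ÷ 60 = 0.8 L/s.
Total PEEP = 15 cmH2O (set 5 + intrinsic 10); this is the baseline alveolar pressure.
Equation of motion (constant flow): PIP = Vt/C + R·V̇ + PEEP.
PIP = 500/71.4 + 26.0×0.8 + 15 = 7.003 + 20.8 + 15 = 42.803 cmH2O.

42.8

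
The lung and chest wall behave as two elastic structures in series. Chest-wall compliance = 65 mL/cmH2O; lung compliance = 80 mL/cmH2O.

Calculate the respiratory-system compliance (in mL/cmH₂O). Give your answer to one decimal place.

35.9

Lung and chest wall are elastances in series: 1/Crs = 1/CL + 1/Ccw.
1/Crs = 1/80 + 1/65 = 0.02788.
Crs = 35.868 mL/cmH2O.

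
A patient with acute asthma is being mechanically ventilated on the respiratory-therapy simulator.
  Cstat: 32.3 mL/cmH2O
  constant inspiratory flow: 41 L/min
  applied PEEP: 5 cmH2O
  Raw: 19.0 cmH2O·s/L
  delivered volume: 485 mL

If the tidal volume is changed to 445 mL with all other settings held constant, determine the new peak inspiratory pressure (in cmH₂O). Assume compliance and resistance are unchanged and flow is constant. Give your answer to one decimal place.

Flow: 41 L/min ÷ 60 = 0.6833 L/s.
PIP = Vt/C + R·V̇ + PEEP (constant-flow equation of motion).
Only the elastic term changes: ΔPIP = ΔVt / C = (445 − 485) / 32.3 = -1.238 cmH2O.
Original PIP = 485/32.3 + 19.0×0.6833 + 5 = 32.998 cmH2O; new PIP = 32.998 + (-1.238) = 31.76 cmH2O.

31.8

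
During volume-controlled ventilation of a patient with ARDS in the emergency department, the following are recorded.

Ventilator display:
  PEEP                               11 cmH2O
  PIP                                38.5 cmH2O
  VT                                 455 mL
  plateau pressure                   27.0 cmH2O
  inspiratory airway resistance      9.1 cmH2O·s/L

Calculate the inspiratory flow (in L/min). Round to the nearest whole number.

76

flow = (PIP − Pplat) / Raw = (38.5 − 27.0) / 9.1 = 1.264 L/s × 60 = 75.84 L/min.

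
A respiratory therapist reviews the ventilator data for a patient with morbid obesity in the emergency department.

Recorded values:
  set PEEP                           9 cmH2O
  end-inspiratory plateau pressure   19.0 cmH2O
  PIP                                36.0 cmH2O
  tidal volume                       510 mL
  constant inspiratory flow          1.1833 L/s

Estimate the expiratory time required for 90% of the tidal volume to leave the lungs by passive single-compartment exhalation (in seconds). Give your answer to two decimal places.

1.69

R = (PIP − Pplat)/V̇ = (36.0 − 19.0) / 1.1833 = 17.0/1.1833 = 14.367 cmH2O·s/L.
C = Vt/(Pplat − PEEP) = 510.0 / (19.0 − 9) = 510.0/10.0 = 51.0 mL/cmH2O.
τ = R × C = 14.367 × 0.051 L/cmH2O = 0.7327 s.
t = −τ·ln(1 − 0.90) = −0.7327·ln(0.1) = 1.687 s.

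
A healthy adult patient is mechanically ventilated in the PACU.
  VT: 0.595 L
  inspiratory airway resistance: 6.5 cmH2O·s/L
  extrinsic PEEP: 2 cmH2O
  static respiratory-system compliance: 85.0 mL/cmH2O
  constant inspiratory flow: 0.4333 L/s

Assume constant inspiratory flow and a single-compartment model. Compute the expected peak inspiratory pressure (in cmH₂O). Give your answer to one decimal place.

Equation of motion (constant flow): PIP = Vt/C + R·V̇ + PEEP.
PIP = 595/85.0 + 6.5×0.4333 + 2 = 7.0 + 2.816 + 2 = 11.816 cmH2O.

11.8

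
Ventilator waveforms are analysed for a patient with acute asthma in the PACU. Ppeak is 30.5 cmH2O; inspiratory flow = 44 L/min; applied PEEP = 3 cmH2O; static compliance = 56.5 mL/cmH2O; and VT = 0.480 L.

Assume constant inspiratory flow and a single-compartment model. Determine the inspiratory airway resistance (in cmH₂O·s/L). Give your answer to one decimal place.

Flow: 44 L/min ÷ 60 = 0.7333 L/s.
Equation of motion (constant flow): PIP = Vt/C + R·V̇ + PEEP.
R·V̇ = PIP − Vt/C − PEEP = 30.5 − 480/56.5 − 3 = 30.5 − 8.496 − 3 = 19.004 cmH2O.
R = 19.004 / 0.7333 = 25.916 cmH2O·s/L.

25.9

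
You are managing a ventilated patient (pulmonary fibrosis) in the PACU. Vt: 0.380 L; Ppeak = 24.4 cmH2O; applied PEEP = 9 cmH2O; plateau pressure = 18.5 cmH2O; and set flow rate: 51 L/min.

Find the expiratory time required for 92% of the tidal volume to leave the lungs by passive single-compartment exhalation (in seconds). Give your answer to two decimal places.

0.70

Flow: 51 L/min ÷ 60 = 0.85 L/s.
R = (PIP − Pplat)/V̇ = (24.4 − 18.5) / 0.85 = 5.9/0.85 = 6.941 cmH2O·s/L.
C = Vt/(Pplat − PEEP) = 380.0 / (18.5 − 9) = 380.0/9.5 = 40.0 mL/cmH2O.
τ = R × C = 6.941 × 0.04 L/cmH2O = 0.2776 s.
t = −τ·ln(1 − 0.92) = −0.2776·ln(0.08) = 0.7011 s.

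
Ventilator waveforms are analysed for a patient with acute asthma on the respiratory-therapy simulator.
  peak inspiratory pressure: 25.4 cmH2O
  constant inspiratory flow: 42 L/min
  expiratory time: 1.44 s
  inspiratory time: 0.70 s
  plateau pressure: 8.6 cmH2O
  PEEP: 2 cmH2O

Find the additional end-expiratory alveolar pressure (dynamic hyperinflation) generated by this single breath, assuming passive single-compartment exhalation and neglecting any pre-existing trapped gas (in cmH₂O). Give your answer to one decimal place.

Flow: 42 L/min ÷ 60 = 0.7 L/s.
Vt = flow × Ti = 0.7 L/s × 0.70 s × 1000 mL/L = 490.0 mL.
R = (PIP − Pplat)/V̇ = (25.4 − 8.6) / 0.7 = 16.8/0.7 = 24.0 cmH2O·s/L.
C = Vt/(Pplat − PEEP) = 490.0 / (8.6 − 2) = 490.0/6.6 = 74.242 mL/cmH2O.
τ = R × C = 24.0 × 0.07424 L/cmH2O = 1.782 s.
Fraction remaining = e^(−Te/τ) = e^(−1.44/1.782) = 0.4457; trapped volume = 490.0 × 0.4457 = 218.39 mL.
Additional alveolar pressure from trapping ≈ V_trapped / C = 218.39 / 74.242 = 2.942 cmH2O.

2.9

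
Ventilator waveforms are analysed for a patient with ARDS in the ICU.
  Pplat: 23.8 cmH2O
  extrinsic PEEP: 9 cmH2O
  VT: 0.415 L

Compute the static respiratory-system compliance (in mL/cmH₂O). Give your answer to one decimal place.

Cstat = Vt / (Pplat − PEEP) = 415 / (23.8 − 9) = 415 / 14.8 = 28.041 mL/cmH2O.

28.0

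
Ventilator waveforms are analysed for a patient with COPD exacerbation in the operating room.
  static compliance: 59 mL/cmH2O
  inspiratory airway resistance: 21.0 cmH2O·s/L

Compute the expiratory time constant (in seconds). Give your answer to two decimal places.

1.24

τ = R × C = 21.0 × 59 mL/cmH2O = 21.0 × 0.059 L/cmH2O = 1.239 s.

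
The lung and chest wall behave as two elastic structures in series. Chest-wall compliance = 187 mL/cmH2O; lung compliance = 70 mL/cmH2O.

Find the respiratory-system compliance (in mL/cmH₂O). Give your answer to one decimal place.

50.9

Lung and chest wall are elastances in series: 1/Crs = 1/CL + 1/Ccw.
1/Crs = 1/70 + 1/187 = 0.01963.
Crs = 50.942 mL/cmH2O.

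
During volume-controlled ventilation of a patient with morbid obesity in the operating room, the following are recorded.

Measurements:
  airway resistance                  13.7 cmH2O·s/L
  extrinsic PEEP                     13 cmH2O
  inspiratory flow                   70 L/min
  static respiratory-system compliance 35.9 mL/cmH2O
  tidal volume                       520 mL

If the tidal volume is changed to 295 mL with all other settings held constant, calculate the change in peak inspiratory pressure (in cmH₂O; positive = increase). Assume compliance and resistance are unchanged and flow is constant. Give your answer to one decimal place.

-6.3

PIP = Vt/C + R·V̇ + PEEP (constant-flow equation of motion).
Only the elastic term changes: ΔPIP = ΔVt / C = (295 − 520) / 35.9 = -6.267 cmH2O.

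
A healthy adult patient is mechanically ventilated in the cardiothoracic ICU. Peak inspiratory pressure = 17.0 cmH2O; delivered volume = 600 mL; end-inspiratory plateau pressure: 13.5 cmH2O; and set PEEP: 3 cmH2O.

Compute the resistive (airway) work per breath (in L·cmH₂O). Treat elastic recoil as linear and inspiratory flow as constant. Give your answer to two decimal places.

With constant inspiratory flow the resistive pressure is constant at PIP − Pplat = 17.0 − 13.5 = 3.5 cmH2O, so resistive work = 3.5 × 0.600 = 2.1 L·cmH2O.

2.10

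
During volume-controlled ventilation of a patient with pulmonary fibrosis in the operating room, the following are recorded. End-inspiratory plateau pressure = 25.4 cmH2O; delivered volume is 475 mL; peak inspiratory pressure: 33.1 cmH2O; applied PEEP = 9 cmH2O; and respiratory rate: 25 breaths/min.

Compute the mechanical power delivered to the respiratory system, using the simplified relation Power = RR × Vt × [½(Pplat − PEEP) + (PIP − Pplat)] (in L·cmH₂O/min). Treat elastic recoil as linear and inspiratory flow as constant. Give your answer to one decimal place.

188.8

Per-breath work = Vt × [½(Pplat−PEEP) + (PIP−Pplat)] = 0.475 × [0.5×16.4 + 7.7] = 0.475 × 15.9 = 7.553 L·cmH2O.
Power = 25 × 7.553 = 188.83 L·cmH2O/min.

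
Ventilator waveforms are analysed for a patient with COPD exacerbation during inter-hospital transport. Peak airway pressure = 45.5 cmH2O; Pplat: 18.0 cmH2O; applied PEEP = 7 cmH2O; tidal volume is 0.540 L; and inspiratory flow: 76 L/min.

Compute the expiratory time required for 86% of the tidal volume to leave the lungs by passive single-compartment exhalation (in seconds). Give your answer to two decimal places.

Flow: 76 L/min ÷ 60 = 1.2667 L/s.
R = (PIP − Pplat)/V̇ = (45.5 − 18.0) / 1.2667 = 27.5/1.2667 = 21.71 cmH2O·s/L.
C = Vt/(Pplat − PEEP) = 540.0 / (18.0 − 7) = 540.0/11.0 = 49.091 mL/cmH2O.
τ = R × C = 21.71 × 0.04909 L/cmH2O = 1.066 s.
t = −τ·ln(1 − 0.86) = −1.066·ln(0.14) = 2.096 s.

2.10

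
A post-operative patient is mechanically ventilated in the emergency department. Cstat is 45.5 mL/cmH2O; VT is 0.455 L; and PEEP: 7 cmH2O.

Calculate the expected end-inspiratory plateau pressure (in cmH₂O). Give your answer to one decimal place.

Pplat = PEEP + Vt / Cstat = 7 + 455 / 45.5 = 7 + 10.0 = 17.0 cmH2O.

17.0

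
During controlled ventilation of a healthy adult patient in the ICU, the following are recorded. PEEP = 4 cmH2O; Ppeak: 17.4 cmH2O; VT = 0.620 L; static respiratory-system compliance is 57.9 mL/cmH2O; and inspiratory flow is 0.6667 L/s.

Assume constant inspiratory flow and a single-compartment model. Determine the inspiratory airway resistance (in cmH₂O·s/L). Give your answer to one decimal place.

4.0

Equation of motion (constant flow): PIP = Vt/C + R·V̇ + PEEP.
R·V̇ = PIP − Vt/C − PEEP = 17.4 − 620/57.9 − 4 = 17.4 − 10.708 − 4 = 2.692 cmH2O.
R = 2.692 / 0.6667 = 4.038 cmH2O·s/L.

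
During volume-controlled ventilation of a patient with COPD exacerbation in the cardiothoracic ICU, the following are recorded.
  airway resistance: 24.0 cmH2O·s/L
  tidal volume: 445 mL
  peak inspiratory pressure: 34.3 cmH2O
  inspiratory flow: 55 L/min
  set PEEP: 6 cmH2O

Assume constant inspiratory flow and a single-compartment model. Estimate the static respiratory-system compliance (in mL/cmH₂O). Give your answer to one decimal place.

Flow: 55 L/min ÷ 60 = 0.9167 L/s.
Equation of motion (constant flow): PIP = Vt/C + R·V̇ + PEEP.
Vt/C = PIP − R·V̇ − PEEP = 34.3 − 24.0×0.9167 − 6 = 34.3 − 22.001 − 6 = 6.299 cmH2O.
C = Vt / 6.299 = 445 / 6.299 = 70.646 mL/cmH2O.

70.6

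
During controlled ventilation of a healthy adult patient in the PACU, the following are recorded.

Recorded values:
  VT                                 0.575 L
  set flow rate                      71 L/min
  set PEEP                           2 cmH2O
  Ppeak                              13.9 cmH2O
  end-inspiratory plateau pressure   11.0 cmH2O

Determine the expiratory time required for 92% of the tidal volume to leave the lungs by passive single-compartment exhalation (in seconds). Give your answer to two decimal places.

Flow: 71 L/min ÷ 60 = 1.1833 L/s.
R = (PIP − Pplat)/V̇ = (13.9 − 11.0) / 1.1833 = 2.9/1.1833 = 2.451 cmH2O·s/L.
C = Vt/(Pplat − PEEP) = 575.0 / (11.0 − 2) = 575.0/9.0 = 63.889 mL/cmH2O.
τ = R × C = 2.451 × 0.06389 L/cmH2O = 0.1566 s.
t = −τ·ln(1 − 0.92) = −0.1566·ln(0.08) = 0.3955 s.

0.40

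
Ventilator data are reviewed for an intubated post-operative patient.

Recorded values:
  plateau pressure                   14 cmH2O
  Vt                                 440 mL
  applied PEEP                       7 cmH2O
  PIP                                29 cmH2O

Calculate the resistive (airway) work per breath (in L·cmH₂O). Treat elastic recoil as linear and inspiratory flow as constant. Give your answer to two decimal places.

With constant inspiratory flow the resistive pressure is constant at PIP − Pplat = 29 − 14 = 15.0 cmH2O, so resistive work = 15.0 × 0.440 = 6.6 L·cmH2O.

6.60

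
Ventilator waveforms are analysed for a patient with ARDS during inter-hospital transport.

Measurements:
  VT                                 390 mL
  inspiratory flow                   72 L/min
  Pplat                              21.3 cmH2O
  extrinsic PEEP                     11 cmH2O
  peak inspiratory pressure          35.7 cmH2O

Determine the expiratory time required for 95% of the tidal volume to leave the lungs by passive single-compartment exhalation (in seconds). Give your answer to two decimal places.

1.36

Flow: 72 L/min ÷ 60 = 1.2 L/s.
R = (PIP − Pplat)/V̇ = (35.7 − 21.3) / 1.2 = 14.4/1.2 = 12.0 cmH2O·s/L.
C = Vt/(Pplat − PEEP) = 390.0 / (21.3 − 11) = 390.0/10.3 = 37.864 mL/cmH2O.
τ = R × C = 12.0 × 0.03786 L/cmH2O = 0.4543 s.
t = −τ·ln(1 − 0.95) = −0.4543·ln(0.05) = 1.361 s.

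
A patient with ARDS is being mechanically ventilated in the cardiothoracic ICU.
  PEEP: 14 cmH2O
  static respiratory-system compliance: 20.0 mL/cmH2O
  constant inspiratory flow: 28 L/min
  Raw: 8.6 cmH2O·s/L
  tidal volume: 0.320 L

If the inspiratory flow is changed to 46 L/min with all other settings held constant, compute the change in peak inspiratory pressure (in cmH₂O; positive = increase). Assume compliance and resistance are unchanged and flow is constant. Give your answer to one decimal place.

Flow: 28 L/min ÷ 60 = 0.4667 L/s.
New flow: 46 L/min ÷ 60 = 0.7667 L/s.
PIP = Vt/C + R·V̇ + PEEP (constant-flow equation of motion).
Only the resistive term changes: ΔPIP = R × ΔV̇ = 8.6 × (0.7667 − 0.4667) = 8.6 × 0.3 = 2.58 cmH2O.

2.6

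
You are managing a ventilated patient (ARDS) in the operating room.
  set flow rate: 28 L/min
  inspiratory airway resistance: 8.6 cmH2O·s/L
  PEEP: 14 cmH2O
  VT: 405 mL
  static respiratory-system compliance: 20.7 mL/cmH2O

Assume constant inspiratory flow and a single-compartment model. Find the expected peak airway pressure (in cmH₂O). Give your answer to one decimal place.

37.6

Flow: 28 L/min ÷ 60 = 0.4667 L/s.
Equation of motion (constant flow): PIP = Vt/C + R·V̇ + PEEP.
PIP = 405/20.7 + 8.6×0.4667 + 14 = 19.565 + 4.014 + 14 = 37.579 cmH2O.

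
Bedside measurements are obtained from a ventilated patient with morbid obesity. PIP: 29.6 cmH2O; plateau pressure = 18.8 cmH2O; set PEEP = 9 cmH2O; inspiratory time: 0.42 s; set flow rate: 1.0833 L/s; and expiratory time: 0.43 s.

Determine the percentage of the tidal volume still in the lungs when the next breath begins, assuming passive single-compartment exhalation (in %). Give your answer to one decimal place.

Vt = flow × Ti = 1.0833 L/s × 0.42 s × 1000 mL/L = 454.99 mL.
R = (PIP − Pplat)/V̇ = (29.6 − 18.8) / 1.0833 = 10.8/1.0833 = 9.97 cmH2O·s/L.
C = Vt/(Pplat − PEEP) = 454.99 / (18.8 − 9) = 454.99/9.8 = 46.428 mL/cmH2O.
τ = R × C = 9.97 × 0.04643 L/cmH2O = 0.4629 s.
Fraction remaining at end-expiration = e^(−Te/τ) = e^(−0.43/0.4629) = 0.395 → 39.5%.

39.5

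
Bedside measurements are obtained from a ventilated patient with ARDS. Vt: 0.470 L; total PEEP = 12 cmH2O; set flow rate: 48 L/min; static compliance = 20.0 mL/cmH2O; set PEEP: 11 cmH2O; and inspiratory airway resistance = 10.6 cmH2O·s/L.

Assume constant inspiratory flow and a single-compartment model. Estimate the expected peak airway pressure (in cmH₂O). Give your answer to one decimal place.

44.0

Flow: 48 L/min ÷ 60 = 0.8 L/s.
Total PEEP = 12 cmH2O (set 11 + intrinsic 1); this is the baseline alveolar pressure.
Equation of motion (constant flow): PIP = Vt/C + R·V̇ + PEEP.
PIP = 470/20.0 + 10.6×0.8 + 12 = 23.5 + 8.48 + 12 = 43.98 cmH2O.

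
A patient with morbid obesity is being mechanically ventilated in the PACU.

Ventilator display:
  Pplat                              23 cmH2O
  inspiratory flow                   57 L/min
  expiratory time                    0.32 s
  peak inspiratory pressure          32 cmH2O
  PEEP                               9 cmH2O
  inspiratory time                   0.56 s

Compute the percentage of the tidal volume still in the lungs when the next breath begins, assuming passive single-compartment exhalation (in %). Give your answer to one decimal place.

41.1

Flow: 57 L/min ÷ 60 = 0.95 L/s.
Vt = flow × Ti = 0.95 L/s × 0.56 s × 1000 mL/L = 532.0 mL.
R = (PIP − Pplat)/V̇ = (32 − 23) / 0.95 = 9.0/0.95 = 9.474 cmH2O·s/L.
C = Vt/(Pplat − PEEP) = 532.0 / (23 − 9) = 532.0/14.0 = 38.0 mL/cmH2O.
τ = R × C = 9.474 × 0.038 L/cmH2O = 0.36 s.
Fraction remaining at end-expiration = e^(−Te/τ) = e^(−0.32/0.36) = 0.4111 → 41.11%.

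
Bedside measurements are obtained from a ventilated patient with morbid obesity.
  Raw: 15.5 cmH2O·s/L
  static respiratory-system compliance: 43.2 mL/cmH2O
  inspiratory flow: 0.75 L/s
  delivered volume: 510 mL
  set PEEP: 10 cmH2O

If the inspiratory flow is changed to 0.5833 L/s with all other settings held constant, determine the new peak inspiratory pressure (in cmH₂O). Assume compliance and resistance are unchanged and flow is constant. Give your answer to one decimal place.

PIP = Vt/C + R·V̇ + PEEP (constant-flow equation of motion).
Only the resistive term changes: ΔPIP = R × ΔV̇ = 15.5 × (0.5833 − 0.75) = 15.5 × -0.1667 = -2.584 cmH2O.
Original PIP = 510/43.2 + 15.5×0.75 + 10 = 33.431 cmH2O; new PIP = 33.431 + (-2.584) = 30.847 cmH2O.

30.8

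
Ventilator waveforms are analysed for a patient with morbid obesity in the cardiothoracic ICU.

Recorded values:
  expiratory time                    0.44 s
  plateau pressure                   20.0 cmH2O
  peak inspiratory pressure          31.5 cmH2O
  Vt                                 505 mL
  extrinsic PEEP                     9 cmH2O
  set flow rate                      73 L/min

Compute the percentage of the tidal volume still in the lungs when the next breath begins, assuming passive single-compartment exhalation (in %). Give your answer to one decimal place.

36.3

Flow: 73 L/min ÷ 60 = 1.2167 L/s.
R = (PIP − Pplat)/V̇ = (31.5 − 20.0) / 1.2167 = 11.5/1.2167 = 9.452 cmH2O·s/L.
C = Vt/(Pplat − PEEP) = 505.0 / (20.0 − 9) = 505.0/11.0 = 45.909 mL/cmH2O.
τ = R × C = 9.452 × 0.04591 L/cmH2O = 0.4339 s.
Fraction remaining at end-expiration = e^(−Te/τ) = e^(−0.44/0.4339) = 0.3627 → 36.27%.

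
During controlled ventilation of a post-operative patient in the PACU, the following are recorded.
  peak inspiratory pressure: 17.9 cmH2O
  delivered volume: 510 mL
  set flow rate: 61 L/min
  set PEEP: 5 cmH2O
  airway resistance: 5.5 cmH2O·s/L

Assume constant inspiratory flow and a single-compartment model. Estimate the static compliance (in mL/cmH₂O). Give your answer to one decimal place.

Flow: 61 L/min ÷ 60 = 1.0167 L/s.
Equation of motion (constant flow): PIP = Vt/C + R·V̇ + PEEP.
Vt/C = PIP − R·V̇ − PEEP = 17.9 − 5.5×1.0167 − 5 = 17.9 − 5.592 − 5 = 7.308 cmH2O.
C = Vt / 7.308 = 510 / 7.308 = 69.787 mL/cmH2O.

69.8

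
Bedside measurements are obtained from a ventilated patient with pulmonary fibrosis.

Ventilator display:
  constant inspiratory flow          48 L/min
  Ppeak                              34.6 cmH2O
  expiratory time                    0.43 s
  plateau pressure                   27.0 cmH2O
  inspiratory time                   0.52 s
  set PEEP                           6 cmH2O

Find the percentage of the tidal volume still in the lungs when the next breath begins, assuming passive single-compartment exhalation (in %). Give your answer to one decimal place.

10.2

Flow: 48 L/min ÷ 60 = 0.8 L/s.
Vt = flow × Ti = 0.8 L/s × 0.52 s × 1000 mL/L = 416.0 mL.
R = (PIP − Pplat)/V̇ = (34.6 − 27.0) / 0.8 = 7.6/0.8 = 9.5 cmH2O·s/L.
C = Vt/(Pplat − PEEP) = 416.0 / (27.0 − 6) = 416.0/21.0 = 19.81 mL/cmH2O.
τ = R × C = 9.5 × 0.01981 L/cmH2O = 0.1882 s.
Fraction remaining at end-expiration = e^(−Te/τ) = e^(−0.43/0.1882) = 0.1018 → 10.18%.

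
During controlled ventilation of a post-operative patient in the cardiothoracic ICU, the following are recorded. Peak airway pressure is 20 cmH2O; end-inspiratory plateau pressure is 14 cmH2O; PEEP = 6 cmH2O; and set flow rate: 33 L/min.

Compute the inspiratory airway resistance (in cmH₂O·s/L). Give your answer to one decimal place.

10.9

Flow: 33 L/min ÷ 60 = 0.55 L/s.
Raw = (PIP − Pplat) / flow = (20 − 14) / 0.55 = 6.0 / 0.55 = 10.909 cmH2O·s/L.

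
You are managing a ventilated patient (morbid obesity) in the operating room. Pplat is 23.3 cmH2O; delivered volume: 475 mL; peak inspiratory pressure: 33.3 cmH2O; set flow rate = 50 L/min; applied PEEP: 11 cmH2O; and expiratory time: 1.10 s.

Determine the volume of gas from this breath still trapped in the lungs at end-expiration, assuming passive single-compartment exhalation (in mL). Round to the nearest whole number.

44

Flow: 50 L/min ÷ 60 = 0.8333 L/s.
R = (PIP − Pplat)/V̇ = (33.3 − 23.3) / 0.8333 = 10.0/0.8333 = 12.0 cmH2O·s/L.
C = Vt/(Pplat − PEEP) = 475.0 / (23.3 − 11) = 475.0/12.3 = 38.618 mL/cmH2O.
τ = R × C = 12.0 × 0.03862 L/cmH2O = 0.4634 s.
Fraction remaining = e^(−Te/τ) = e^(−1.10/0.4634) = 0.09313.
Trapped volume = 475.0 × 0.09313 = 44.237 mL.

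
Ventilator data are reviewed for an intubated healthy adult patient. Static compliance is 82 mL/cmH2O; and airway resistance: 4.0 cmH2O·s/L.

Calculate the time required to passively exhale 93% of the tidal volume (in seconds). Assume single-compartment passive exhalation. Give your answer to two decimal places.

τ = R × C = 4.0 × 82 mL/cmH2O = 4.0 × 0.082 L/cmH2O = 0.328 s.
Exhaled fraction f = 1 − e^(−t/τ) → t = −τ·ln(1 − f) = −0.328·ln(0.07) = 0.8722 s.

0.87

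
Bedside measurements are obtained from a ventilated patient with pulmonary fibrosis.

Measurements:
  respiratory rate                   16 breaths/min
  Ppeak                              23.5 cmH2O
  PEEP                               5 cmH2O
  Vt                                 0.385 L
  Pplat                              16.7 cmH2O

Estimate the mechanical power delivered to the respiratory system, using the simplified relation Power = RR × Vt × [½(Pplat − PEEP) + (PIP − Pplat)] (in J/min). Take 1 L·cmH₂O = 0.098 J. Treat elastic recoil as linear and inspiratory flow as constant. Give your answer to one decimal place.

7.6

Per-breath work = Vt × [½(Pplat−PEEP) + (PIP−Pplat)] = 0.385 × [0.5×11.7 + 6.8] = 0.385 × 12.65 = 4.87 L·cmH2O.
Power = 16 × 4.87 = 77.92 L·cmH2O/min.
× 0.098 J/(L·cmH2O) → 7.636 J/min.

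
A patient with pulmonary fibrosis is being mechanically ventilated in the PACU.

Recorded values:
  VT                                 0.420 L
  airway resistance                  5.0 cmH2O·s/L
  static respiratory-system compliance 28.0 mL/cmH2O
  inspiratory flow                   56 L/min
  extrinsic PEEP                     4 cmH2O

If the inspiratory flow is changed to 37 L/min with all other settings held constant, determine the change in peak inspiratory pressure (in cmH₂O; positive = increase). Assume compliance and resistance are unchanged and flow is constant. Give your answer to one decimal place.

-1.6

Flow: 56 L/min ÷ 60 = 0.9333 L/s.
New flow: 37 L/min ÷ 60 = 0.6167 L/s.
PIP = Vt/C + R·V̇ + PEEP (constant-flow equation of motion).
Only the resistive term changes: ΔPIP = R × ΔV̇ = 5.0 × (0.6167 − 0.9333) = 5.0 × -0.3166 = -1.583 cmH2O.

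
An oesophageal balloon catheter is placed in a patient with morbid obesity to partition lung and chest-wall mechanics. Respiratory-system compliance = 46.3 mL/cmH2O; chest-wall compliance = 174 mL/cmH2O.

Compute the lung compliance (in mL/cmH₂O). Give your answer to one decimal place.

63.1

1/CL = 1/Crs − 1/Ccw.
1/CL = 1/46.3 − 1/174 = 0.01585.
CL = 63.091 mL/cmH2O.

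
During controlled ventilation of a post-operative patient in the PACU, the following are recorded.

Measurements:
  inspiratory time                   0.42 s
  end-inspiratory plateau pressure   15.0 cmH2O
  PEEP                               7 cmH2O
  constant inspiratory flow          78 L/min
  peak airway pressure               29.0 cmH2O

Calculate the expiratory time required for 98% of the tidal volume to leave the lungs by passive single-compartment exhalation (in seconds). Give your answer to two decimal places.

Flow: 78 L/min ÷ 60 = 1.3 L/s.
Vt = flow × Ti = 1.3 L/s × 0.42 s × 1000 mL/L = 546.0 mL.
R = (PIP − Pplat)/V̇ = (29.0 − 15.0) / 1.3 = 14.0/1.3 = 10.769 cmH2O·s/L.
C = Vt/(Pplat − PEEP) = 546.0 / (15.0 − 7) = 546.0/8.0 = 68.25 mL/cmH2O.
τ = R × C = 10.769 × 0.06825 L/cmH2O = 0.735 s.
t = −τ·ln(1 − 0.98) = −0.735·ln(0.02) = 2.875 s.

2.88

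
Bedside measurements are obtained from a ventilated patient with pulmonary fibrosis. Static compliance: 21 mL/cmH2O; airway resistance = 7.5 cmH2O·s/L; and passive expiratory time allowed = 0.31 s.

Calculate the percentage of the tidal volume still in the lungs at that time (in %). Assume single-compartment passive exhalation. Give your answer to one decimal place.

τ = R × C = 7.5 × 21 mL/cmH2O = 7.5 × 0.021 L/cmH2O = 0.1575 s.
Passive exhalation: V(t)/V₀ = e^(−t/τ) = e^(−0.31/0.1575) = 0.1397.
Fraction remaining = 0.1397 → 13.97%.

14.0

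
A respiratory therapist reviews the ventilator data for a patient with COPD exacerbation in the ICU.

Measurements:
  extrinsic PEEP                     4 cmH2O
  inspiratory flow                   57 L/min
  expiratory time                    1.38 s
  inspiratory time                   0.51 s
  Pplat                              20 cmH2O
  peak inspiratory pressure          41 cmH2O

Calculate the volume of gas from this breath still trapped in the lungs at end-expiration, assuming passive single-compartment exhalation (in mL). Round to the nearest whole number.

Flow: 57 L/min ÷ 60 = 0.95 L/s.
Vt = flow × Ti = 0.95 L/s × 0.51 s × 1000 mL/L = 484.5 mL.
R = (PIP − Pplat)/V̇ = (41 − 20) / 0.95 = 21.0/0.95 = 22.105 cmH2O·s/L.
C = Vt/(Pplat − PEEP) = 484.5 / (20 − 4) = 484.5/16.0 = 30.281 mL/cmH2O.
τ = R × C = 22.105 × 0.03028 L/cmH2O = 0.6693 s.
Fraction remaining = e^(−Te/τ) = e^(−1.38/0.6693) = 0.1272.
Trapped volume = 484.5 × 0.1272 = 61.628 mL.

62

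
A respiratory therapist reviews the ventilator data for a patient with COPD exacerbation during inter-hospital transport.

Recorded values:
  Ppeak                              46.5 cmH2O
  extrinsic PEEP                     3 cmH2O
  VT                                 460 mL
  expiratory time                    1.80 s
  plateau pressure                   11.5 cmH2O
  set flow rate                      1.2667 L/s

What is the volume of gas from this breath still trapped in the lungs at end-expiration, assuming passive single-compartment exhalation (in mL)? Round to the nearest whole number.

R = (PIP − Pplat)/V̇ = (46.5 − 11.5) / 1.2667 = 35.0/1.2667 = 27.631 cmH2O·s/L.
C = Vt/(Pplat − PEEP) = 460.0 / (11.5 − 3) = 460.0/8.5 = 54.118 mL/cmH2O.
τ = R × C = 27.631 × 0.05412 L/cmH2O = 1.495 s.
Fraction remaining = e^(−Te/τ) = e^(−1.80/1.495) = 0.3.
Trapped volume = 460.0 × 0.3 = 138.0 mL.

138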